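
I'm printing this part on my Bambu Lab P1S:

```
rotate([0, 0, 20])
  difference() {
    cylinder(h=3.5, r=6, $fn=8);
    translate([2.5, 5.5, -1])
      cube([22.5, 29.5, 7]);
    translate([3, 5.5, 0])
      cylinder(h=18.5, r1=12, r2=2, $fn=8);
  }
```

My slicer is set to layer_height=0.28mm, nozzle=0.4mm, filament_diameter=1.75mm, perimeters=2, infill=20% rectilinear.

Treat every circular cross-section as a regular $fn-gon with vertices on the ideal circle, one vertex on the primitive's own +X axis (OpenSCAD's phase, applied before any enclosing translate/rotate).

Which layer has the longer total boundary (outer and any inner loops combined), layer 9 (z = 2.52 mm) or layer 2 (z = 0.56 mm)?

layer 9 (z = 2.52 mm)

Layer 9 (z = 2.52): the r=6 cylinder contributes a regular 8-gon of circumradius 6 (perimeter = 2·8·6.000·sin(180°/8) = 36.74 mm); the 22.5×29.5 cube at (2.5, 5.5) contributes its full rectangle (perimeter 104.00 mm); the cone at (3, 5.5) contributes a regular 8-gon of circumradius 10.638 (interpolated between r1=12 and r2=2 at t=0.136) (perimeter = 2·8·10.638·sin(180°/8) = 65.13 mm); After the difference (first − rest): starting from the r=6 cylinder, the 22.5×29.5 cube at (2.5, 5.5) misses the remaining region (no effect); the cone at (3, 5.5) partially overlaps it — only the 87.67 mm² overlap (of its 320.07 mm²) is removed, clipping the outline — boundary = 23.44 mm; (whole slice rotated 20° about Z — lengths, areas and connectivity unchanged). So its perimeter = 23.44 mm. Layer 2 (z = 0.56): the cylinder: section is a regular 8-gon, circumradius r=6 (perimeter = 2·8·6.000·sin(180°/8) = 36.74 mm); the 22.5×29.5 cube at (2.5, 5.5) contributes its full rectangle (perimeter 104.00 mm); the cone at (3, 5.5) (r1=12→r2=2) has section circumradius 11.697 here — a regular 8-gon (perimeter = 2·8·11.697·sin(180°/8) = 71.62 mm); Subtracting the remaining from the first: starting from the r=6 cylinder, the 22.5×29.5 cube at (2.5, 5.5) misses the remaining region (no effect); the cone at (3, 5.5) partially overlaps it — only the 96.46 mm² overlap (of its 387.00 mm²) is removed, clipping the outline — boundary = 13.85 mm; (whole slice rotated 20° about Z — lengths, areas and connectivity unchanged). So its perimeter = 13.85 mm. Layer 9 is larger (23.44 vs 13.85 mm).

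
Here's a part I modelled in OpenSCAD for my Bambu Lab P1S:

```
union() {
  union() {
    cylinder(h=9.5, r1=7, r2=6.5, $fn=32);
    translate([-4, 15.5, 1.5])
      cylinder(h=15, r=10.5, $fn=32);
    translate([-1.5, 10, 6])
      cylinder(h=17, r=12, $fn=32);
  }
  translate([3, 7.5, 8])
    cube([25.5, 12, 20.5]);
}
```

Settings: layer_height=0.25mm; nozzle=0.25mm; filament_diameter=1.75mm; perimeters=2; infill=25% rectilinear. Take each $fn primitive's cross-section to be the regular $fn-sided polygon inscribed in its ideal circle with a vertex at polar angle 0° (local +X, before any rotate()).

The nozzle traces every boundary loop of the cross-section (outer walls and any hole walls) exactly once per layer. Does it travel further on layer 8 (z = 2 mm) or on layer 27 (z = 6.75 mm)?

layer 8 (z = 2 mm)

Layer 8 (z = 2): the cone: at t=0.211 of its height the radius interpolates to r₁+(r₂−r₁)t = 6.895, giving a regular 32-gon of that circumradius (perimeter = 2·32·6.895·sin(180°/32) = 43.25 mm); the r=10.5 cylinder at (-4, 15.5) contributes a regular 32-gon of circumradius 10.5 (perimeter = 2·32·10.500·sin(180°/32) = 65.87 mm); the cylinder at (-1.5, 10) does not reach this height (z outside [6, 23]); Combining (union): the regions partially overlap (shared area 5.82 mm²), so the edge portions inside another operand are dropped and the merged outline is re-measured after clipping — boundary = 95.73 mm; the cube at (3, 7.5) is absent (z outside [8, 28.5]); Combining (union): only the result so far is present, so the union is just that shape — boundary = 95.73 mm. So its perimeter = 95.73 mm. Layer 27 (z = 6.75): the cone: at t=0.711 of its height the radius interpolates to r₁+(r₂−r₁)t = 6.645, giving a regular 32-gon of that circumradius (perimeter = 2·32·6.645·sin(180°/32) = 41.68 mm); the cylinder at (-4, 15.5): section is a regular 32-gon, circumradius r=10.5 (perimeter = 2·32·10.500·sin(180°/32) = 65.87 mm); the r=12 cylinder at (-1.5, 10) gives a regular 32-gon of circumradius 12 (constant along its height) (perimeter = 2·32·12.000·sin(180°/32) = 75.28 mm); Merging all regions: the regions partially overlap (shared area 343.55 mm²), so the edge portions inside another operand are dropped and the merged outline is re-measured after clipping — boundary = 90.28 mm; the cube at (3, 7.5) is absent (z outside [8, 28.5]); Combining (union): only the result so far is present, so the union is just that shape — boundary = 90.28 mm. So its perimeter = 90.28 mm. Layer 8 is larger (95.73 vs 90.28 mm).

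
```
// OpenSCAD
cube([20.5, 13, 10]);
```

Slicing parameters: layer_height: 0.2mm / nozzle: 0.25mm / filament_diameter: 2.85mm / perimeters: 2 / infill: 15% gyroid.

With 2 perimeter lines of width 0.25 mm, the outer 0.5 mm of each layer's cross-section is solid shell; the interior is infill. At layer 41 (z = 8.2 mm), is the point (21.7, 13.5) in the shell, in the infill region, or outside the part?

At z = 8.2 mm: the 20.5×13 cube contributes its full rectangle. Overall, the cross-section is a single solid region. The nearest boundary edge runs (20.50, 0.00)→(20.50, 13.00); distance from the point to it = 1.30 mm. The point is not inside any of the regions above, so it lies outside the cross-section (1.30 mm from the nearest boundary).

outside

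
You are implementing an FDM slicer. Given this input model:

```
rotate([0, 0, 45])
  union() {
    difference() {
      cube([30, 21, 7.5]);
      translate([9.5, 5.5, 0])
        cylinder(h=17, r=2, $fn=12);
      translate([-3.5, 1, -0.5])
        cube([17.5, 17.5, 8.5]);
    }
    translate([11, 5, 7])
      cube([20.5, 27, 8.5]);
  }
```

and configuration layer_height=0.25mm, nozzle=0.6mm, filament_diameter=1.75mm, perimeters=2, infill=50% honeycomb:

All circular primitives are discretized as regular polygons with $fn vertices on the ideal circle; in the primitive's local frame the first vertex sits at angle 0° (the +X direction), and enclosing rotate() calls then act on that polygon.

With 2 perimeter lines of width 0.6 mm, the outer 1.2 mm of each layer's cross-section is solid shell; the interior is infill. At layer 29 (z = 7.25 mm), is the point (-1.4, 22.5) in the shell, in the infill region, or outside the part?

At z = 7.25 mm: the cube is present — its section is the full 30×21 rectangle; the r=2 cylinder at (9.5, 5.5) contributes a regular 12-gon of circumradius 2; the cube at (-3.5, 1) is present — its section is the full 17.5×17.5 rectangle; After the difference (first − rest): starting from the 30×21 cube, the r=2 cylinder at (9.5, 5.5) lies wholly inside it (removes its full 12.00 mm² and its 12.42 mm outline becomes a hole wall); the 17.5×17.5 cube at (-3.5, 1) partially overlaps it — only the 233.00 mm² overlap (of its 306.25 mm²) is removed, clipping the outline — 1 connected region; the cube at (11, 5) is present — its section is the full 20.5×27 rectangle; Taking the union: the regions partially overlap (shared area 263.50 mm²), so overlapping operands fuse into one piece — 1 connected region; (rotated 45° about Z; rotation is an isometry so areas/perimeters/island counts are preserved). Overall, the cross-section is a single solid region. Undo the 45° rotation: the query point maps to (14.920, 16.900) in the un-rotated model frame. The nearest boundary edge runs (11.00, 5.00)→(11.00, 18.50); distance from the point to it = 3.92 mm. The point is inside the cross-section and 3.92 mm from the nearest boundary — more than the 1.2 mm shell width (2 × 0.6), so it's in the infill interior.

infill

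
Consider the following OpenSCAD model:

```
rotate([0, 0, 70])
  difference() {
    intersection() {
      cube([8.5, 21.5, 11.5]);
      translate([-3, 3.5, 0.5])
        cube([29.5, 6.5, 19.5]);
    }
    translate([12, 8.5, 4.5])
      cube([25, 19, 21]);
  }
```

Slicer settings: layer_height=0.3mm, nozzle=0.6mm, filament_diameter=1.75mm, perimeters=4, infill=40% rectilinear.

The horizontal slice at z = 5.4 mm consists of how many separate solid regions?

At z = 5.4 mm: the 8.5×21.5 cube contributes its full rectangle; the 29.5×6.5 cube at (-3, 3.5) contributes its full rectangle; Taking the intersection: the 29.5×6.5 cube at (-3, 3.5) partially overlaps the 8.5×21.5 cube; clipping to the common part keeps 55.25 mm² — 1 connected region; the 25×19 cube at (12, 8.5) contributes its full rectangle; Subtracting the remaining from the first: starting from that combined region, the 25×19 cube at (12, 8.5) misses the remaining region (no effect) — 1 connected region; (rotated 70° about Z; rotation is an isometry so areas/perimeters/island counts are preserved). The result has 1 disconnected region.

1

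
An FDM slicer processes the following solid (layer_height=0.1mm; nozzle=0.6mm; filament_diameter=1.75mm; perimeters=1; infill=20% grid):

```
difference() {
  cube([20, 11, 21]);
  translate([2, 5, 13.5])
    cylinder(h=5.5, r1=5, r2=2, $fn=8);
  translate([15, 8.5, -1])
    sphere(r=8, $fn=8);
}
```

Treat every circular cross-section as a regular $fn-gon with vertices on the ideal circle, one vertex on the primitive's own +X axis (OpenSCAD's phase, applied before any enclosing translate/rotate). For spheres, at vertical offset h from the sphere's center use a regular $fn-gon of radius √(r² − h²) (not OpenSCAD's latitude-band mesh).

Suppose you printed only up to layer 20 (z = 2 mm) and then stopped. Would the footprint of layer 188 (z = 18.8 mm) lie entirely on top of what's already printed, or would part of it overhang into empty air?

part overhangs

Compare the two slices. At z = 2: the cube (footprint 20×11) is included at this height (area 220.00 mm²); the cone at (2, 5) does not reach this height (z outside [13.5, 19]); the r=8 sphere at (15, 8.5) slices to a regular 8-gon of circumradius 7.416 (√(r²−h²) with h=3 from center) (area = (8/2)·7.416²·sin(360°/8) = 155.56 mm²); After the difference (first − rest): starting from the 20×11 cube (220.00 mm²), the r=8 sphere at (15, 8.5) partially overlaps it — only the 100.54 mm² overlap (of its 155.56 mm²) is removed, clipping the outline — area = 119.46 mm². At z = 18.8: the cube is present — its section is the full 20×11 rectangle (area 220.00 mm²); the cone at (2, 5) contributes a regular 8-gon of circumradius 2.109 (interpolated between r1=5 and r2=2 at t=0.964) (area = (8/2)·2.109²·sin(360°/8) = 12.58 mm²); the sphere at (15, 8.5) does not reach this height (|z−center|=19.800 > r=8); Taking the first minus the rest: starting from the 20×11 cube (220.00 mm²), the cone at (2, 5) partially overlaps it — only the 12.55 mm² overlap (of its 12.58 mm²) is removed, clipping the outline — area = 207.45 mm². Checking containment: at z = 18.8 the cross-section extends beyond the z = 2 cross-section by about 100.54 mm².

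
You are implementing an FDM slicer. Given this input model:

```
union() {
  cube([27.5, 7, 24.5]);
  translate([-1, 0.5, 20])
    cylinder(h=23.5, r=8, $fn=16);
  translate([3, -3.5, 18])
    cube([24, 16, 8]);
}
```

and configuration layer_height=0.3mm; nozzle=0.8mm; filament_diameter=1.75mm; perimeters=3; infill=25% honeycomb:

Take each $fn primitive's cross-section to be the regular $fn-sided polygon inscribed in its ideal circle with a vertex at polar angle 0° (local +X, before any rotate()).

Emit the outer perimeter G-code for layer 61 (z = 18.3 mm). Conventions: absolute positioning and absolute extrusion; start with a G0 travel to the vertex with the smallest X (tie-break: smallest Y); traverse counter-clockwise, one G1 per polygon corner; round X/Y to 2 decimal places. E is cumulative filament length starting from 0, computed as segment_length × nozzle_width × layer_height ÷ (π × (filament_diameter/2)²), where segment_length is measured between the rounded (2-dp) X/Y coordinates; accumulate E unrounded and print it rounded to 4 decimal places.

G0 X0.00 Y0.00 Z18.30
G1 X3.00 Y0.00 E0.2993
G1 X3.00 Y-3.50 E0.6486
G1 X27.00 Y-3.50 E3.0433
G1 X27.00 Y0.00 E3.3925
G1 X27.50 Y0.00 E3.4424
G1 X27.50 Y7.00 E4.1409
G1 X27.00 Y7.00 E4.1908
G1 X27.00 Y12.50 E4.7396
G1 X3.00 Y12.50 E7.1343
G1 X3.00 Y7.00 E7.6831
G1 X0.00 Y7.00 E7.9824
G1 X0.00 Y0.00 E8.6809

At z = 18.3 mm: the cube is present — its section is the full 27.5×7 rectangle; the cylinder at (-1, 0.5) is absent (z outside [20, 43.5]); the 24×16 cube at (3, -3.5) contributes its full rectangle; Taking the union: the regions partially overlap (shared area 168.00 mm²), so overlapping operands fuse into one piece — 1 connected region. The outline is a single polygon with 12 vertices. Extrusion per mm of travel: 0.8 × 0.3 / (π × 0.875²) = 0.099780. Accumulating E over each segment gives final E = 8.6809.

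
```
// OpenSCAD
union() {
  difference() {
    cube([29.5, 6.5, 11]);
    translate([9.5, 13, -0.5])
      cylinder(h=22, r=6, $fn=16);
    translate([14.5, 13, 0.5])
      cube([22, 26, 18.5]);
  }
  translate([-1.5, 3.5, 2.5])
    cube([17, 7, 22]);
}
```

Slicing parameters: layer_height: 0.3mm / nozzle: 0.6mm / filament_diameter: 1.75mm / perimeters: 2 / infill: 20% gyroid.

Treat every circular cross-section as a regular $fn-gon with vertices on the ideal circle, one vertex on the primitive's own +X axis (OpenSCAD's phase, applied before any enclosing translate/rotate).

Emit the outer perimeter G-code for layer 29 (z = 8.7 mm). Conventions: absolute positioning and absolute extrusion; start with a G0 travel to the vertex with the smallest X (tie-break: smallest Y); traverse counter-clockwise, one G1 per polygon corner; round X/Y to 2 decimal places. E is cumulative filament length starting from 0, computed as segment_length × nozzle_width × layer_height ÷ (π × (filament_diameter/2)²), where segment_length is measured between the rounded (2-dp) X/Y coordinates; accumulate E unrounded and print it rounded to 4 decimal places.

G0 X-1.50 Y3.50 Z8.70
G1 X0.00 Y3.50 E0.1123
G1 X0.00 Y0.00 E0.3742
G1 X29.50 Y0.00 E2.5818
G1 X29.50 Y6.50 E3.0682
G1 X15.50 Y6.50 E4.1159
G1 X15.50 Y10.50 E4.4153
G1 X-1.50 Y10.50 E5.6875
G1 X-1.50 Y3.50 E6.2113

At z = 8.7 mm: the 29.5×6.5 cube contributes its full rectangle; the r=6 cylinder at (9.5, 13) contributes a regular 16-gon of circumradius 6; the cube at (14.5, 13) (footprint 22×26) is included at this height; Taking the first minus the rest: starting from the 29.5×6.5 cube, the r=6 cylinder at (9.5, 13) misses the remaining region (no effect); the 22×26 cube at (14.5, 13) misses the remaining region (no effect) — 1 connected region; the cube at (-1.5, 3.5) (footprint 17×7) is included at this height; Taking the union: the regions partially overlap (shared area 46.50 mm²), so overlapping operands fuse into one piece — 1 connected region. The outline is a single polygon with 8 vertices. Extrusion per mm of travel: 0.6 × 0.3 / (π × 0.875²) = 0.074835. Accumulating E over each segment gives final E = 6.2113.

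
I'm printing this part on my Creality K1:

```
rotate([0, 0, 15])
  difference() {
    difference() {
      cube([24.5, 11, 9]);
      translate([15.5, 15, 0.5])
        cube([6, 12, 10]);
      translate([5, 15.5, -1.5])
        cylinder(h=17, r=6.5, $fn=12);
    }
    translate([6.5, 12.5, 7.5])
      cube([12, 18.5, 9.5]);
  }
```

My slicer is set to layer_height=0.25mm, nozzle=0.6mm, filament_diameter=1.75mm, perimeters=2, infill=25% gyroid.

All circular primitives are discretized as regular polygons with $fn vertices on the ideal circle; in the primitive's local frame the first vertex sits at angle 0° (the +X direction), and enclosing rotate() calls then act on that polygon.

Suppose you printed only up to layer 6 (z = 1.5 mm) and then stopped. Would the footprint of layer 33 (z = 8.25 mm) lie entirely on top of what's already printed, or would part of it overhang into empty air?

Compare the two slices. At z = 1.5: the cube is present — its section is the full 24.5×11 rectangle (area 269.50 mm²); the cube at (15.5, 15) is present — its section is the full 6×12 rectangle (area 72.00 mm²); the cylinder at (5, 15.5): section is a regular 12-gon, circumradius r=6.5 (area = (12/2)·6.500²·sin(360°/12) = 126.75 mm²); Taking the first minus the rest: starting from the 24.5×11 cube (269.50 mm²), the 6×12 cube at (15.5, 15) misses the remaining region (no effect); the r=6.5 cylinder at (5, 15.5) partially overlaps it — only the 11.44 mm² overlap (of its 126.75 mm²) is removed, clipping the outline — area = 258.06 mm²; the cube at (6.5, 12.5) is not intersected at this z (z outside [7.5, 17]); After the difference (first − rest): none of the subtracted shapes is present at this height, so the result so far is unchanged — area = 258.06 mm²; (whole slice rotated 15° about Z — lengths, areas and connectivity unchanged). At z = 8.25: the 24.5×11 cube contributes its full rectangle (area 269.50 mm²); the 6×12 cube at (15.5, 15) contributes its full rectangle (area 72.00 mm²); the cylinder at (5, 15.5): section is a regular 12-gon, circumradius r=6.5 (area = (12/2)·6.500²·sin(360°/12) = 126.75 mm²); Taking the first minus the rest: starting from the 24.5×11 cube (269.50 mm²), the 6×12 cube at (15.5, 15) misses the remaining region (no effect); the r=6.5 cylinder at (5, 15.5) partially overlaps it — only the 11.44 mm² overlap (of its 126.75 mm²) is removed, clipping the outline — area = 258.06 mm²; the 12×18.5 cube at (6.5, 12.5) contributes its full rectangle (area 222.00 mm²); Subtracting the remaining from the first: starting from the result so far (258.06 mm²), the 12×18.5 cube at (6.5, 12.5) misses the remaining region (no effect) — area = 258.06 mm²; (whole slice rotated 15° about Z — lengths, areas and connectivity unchanged). Checking containment: the cross-section at z = 8.25 is a subset of the cross-section at z = 1.5.

entirely on top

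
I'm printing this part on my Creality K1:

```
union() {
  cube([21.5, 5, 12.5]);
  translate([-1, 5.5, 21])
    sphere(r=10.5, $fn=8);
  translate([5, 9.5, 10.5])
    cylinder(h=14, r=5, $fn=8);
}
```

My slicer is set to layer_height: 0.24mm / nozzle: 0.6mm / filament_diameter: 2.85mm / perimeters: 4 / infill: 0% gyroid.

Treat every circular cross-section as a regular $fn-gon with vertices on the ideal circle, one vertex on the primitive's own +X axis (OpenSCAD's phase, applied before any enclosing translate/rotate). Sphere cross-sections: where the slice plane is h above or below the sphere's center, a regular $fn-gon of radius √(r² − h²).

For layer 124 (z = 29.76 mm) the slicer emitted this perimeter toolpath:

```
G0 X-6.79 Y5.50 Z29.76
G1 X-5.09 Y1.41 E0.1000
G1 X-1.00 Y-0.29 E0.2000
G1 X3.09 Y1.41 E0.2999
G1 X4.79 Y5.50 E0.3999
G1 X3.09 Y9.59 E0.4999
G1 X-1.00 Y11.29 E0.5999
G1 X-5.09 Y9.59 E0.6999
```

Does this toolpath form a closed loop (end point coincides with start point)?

Start point (G0): (-6.79, 5.50). End point (last G1): the path does not return to the start — open.

no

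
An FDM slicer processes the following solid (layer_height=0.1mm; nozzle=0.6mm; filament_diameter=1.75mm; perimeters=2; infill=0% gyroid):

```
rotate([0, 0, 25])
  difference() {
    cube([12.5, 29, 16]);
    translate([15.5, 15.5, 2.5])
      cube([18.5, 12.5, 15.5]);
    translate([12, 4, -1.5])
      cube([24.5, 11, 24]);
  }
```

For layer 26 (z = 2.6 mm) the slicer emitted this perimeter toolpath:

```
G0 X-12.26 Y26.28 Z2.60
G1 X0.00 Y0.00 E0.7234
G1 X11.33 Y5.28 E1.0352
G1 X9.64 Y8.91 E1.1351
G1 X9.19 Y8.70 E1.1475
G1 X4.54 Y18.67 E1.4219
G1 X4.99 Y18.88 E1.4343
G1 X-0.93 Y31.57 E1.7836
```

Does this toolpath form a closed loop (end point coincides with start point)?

no

Start point (G0): (-12.26, 26.28). End point (last G1): the path does not return to the start — open.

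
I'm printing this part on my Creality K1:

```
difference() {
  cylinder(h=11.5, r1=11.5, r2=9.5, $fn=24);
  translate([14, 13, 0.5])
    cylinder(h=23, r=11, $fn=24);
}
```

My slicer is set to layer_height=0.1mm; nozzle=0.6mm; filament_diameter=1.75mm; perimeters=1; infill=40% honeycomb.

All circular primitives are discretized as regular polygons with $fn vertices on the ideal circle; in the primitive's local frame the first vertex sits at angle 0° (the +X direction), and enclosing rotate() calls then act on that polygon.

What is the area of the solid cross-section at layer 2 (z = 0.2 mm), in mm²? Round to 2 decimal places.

408.26 mm²

At z = 0.2 mm: the cone contributes a regular 24-gon of circumradius 11.465 (interpolated between r1=11.5 and r2=9.5 at t=0.017) (area = (24/2)·11.465²·sin(360°/24) = 408.26 mm²); the cylinder at (14, 13) is not intersected at this z (z outside [0.5, 23.5]); Subtracting the remaining from the first: none of the subtracted shapes is present at this height, so the cone is unchanged — area = 408.26 mm². Overall, the cross-section is a single solid region. Net area = 408.26 mm².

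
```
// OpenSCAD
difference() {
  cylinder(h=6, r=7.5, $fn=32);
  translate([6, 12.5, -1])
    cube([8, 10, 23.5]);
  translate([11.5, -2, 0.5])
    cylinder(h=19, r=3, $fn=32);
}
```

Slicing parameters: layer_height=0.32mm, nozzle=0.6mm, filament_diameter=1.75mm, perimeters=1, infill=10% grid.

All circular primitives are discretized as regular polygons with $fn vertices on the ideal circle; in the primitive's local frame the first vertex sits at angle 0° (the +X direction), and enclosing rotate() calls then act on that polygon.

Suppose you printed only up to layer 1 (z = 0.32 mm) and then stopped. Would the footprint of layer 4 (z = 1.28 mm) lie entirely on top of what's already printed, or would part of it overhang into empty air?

entirely on top

Compare the two slices. At z = 0.32: the cylinder: section is a regular 32-gon, circumradius r=7.5 (area = (32/2)·7.500²·sin(360°/32) = 175.58 mm²); the cube at (6, 12.5) (footprint 8×10) is included at this height (area 80.00 mm²); the cylinder at (11.5, -2) does not reach this height (z outside [0.5, 19.5]); Taking the first minus the rest: starting from the r=7.5 cylinder (175.58 mm²), the 8×10 cube at (6, 12.5) misses the remaining region (no effect) — area = 175.58 mm². At z = 1.28: the r=7.5 cylinder contributes a regular 32-gon of circumradius 7.5 (area = (32/2)·7.500²·sin(360°/32) = 175.58 mm²); the cube at (6, 12.5) is present — its section is the full 8×10 rectangle (area 80.00 mm²); the r=3 cylinder at (11.5, -2) gives a regular 32-gon of circumradius 3 (constant along its height) (area = (32/2)·3.000²·sin(360°/32) = 28.09 mm²); Taking the first minus the rest: starting from the r=7.5 cylinder (175.58 mm²), the 8×10 cube at (6, 12.5) misses the remaining region (no effect); the r=3 cylinder at (11.5, -2) misses the remaining region (no effect) — area = 175.58 mm². Checking containment: the cross-section at z = 1.28 is a subset of the cross-section at z = 0.32.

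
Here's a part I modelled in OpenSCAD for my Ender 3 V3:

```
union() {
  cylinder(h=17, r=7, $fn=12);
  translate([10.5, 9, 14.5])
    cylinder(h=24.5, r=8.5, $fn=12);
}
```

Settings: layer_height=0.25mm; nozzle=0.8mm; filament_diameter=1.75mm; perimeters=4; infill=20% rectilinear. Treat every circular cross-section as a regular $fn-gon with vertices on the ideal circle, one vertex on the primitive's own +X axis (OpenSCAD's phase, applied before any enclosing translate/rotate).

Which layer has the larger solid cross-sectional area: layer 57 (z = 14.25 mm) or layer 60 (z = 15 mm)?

Layer 57 (z = 14.25): the r=7 cylinder gives a regular 12-gon of circumradius 7 (constant along its height) (area = (12/2)·7.000²·sin(360°/12) = 147.00 mm²); the cylinder at (10.5, 9) is not intersected at this z (z outside [14.5, 39]); Combining (union): only the r=7 cylinder is present, so the union is just that shape — area = 147.00 mm². So its area = 147.00 mm². Layer 60 (z = 15): the r=7 cylinder contributes a regular 12-gon of circumradius 7 (area = (12/2)·7.000²·sin(360°/12) = 147.00 mm²); the r=8.5 cylinder at (10.5, 9) contributes a regular 12-gon of circumradius 8.5 (area = (12/2)·8.500²·sin(360°/12) = 216.75 mm²); Taking the union: the regions partially overlap — summed areas 363.75 mm² minus the doubly-counted overlap 5.59 mm² gives 358.16 mm² — area = 358.16 mm². So its area = 358.16 mm². Layer 60 is larger (358.16 vs 147.00 mm²).

layer 60 (z = 15 mm)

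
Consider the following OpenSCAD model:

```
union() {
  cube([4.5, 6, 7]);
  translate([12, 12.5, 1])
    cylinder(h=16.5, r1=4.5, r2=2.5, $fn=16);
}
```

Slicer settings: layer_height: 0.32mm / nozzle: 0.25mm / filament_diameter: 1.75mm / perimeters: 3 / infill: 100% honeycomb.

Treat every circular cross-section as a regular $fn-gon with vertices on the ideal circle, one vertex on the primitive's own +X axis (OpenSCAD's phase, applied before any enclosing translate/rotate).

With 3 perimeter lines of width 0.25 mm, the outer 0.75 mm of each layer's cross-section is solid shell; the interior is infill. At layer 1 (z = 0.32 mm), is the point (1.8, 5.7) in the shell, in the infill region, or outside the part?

shell

At z = 0.32 mm: the cube (footprint 4.5×6) is included at this height; the cone at (12, 12.5) is absent (z outside [1, 17.5]); Combining (union): only the 4.5×6 cube is present, so the union is just that shape — 1 connected region. Overall, the cross-section is a single solid region. The nearest boundary edge runs (4.50, 6.00)→(0.00, 6.00); distance from the point to it = 0.30 mm. The point is inside the cross-section, 0.30 mm from the nearest boundary — within the 0.75 mm shell band (3 × 0.25).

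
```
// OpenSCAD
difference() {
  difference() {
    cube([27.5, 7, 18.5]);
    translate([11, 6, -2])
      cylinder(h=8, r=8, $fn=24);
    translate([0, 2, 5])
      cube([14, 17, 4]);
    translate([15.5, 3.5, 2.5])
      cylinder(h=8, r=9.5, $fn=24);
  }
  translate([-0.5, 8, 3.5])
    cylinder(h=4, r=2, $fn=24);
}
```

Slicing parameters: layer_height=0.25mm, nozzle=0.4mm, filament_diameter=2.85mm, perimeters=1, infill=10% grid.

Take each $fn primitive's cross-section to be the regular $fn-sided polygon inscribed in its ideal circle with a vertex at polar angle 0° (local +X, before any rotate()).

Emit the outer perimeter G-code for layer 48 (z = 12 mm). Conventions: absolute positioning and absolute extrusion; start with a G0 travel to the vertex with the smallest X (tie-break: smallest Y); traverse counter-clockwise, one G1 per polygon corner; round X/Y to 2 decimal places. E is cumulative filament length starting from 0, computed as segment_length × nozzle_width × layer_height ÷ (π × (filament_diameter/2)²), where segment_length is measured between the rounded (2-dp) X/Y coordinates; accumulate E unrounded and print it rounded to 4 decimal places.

G0 X0.00 Y0.00 Z12.00
G1 X27.50 Y0.00 E0.4311
G1 X27.50 Y7.00 E0.5408
G1 X0.00 Y7.00 E0.9719
G1 X0.00 Y0.00 E1.0816

At z = 12 mm: the cube (footprint 27.5×7) is included at this height; the cylinder at (11, 6) does not reach this height (z outside [-2, 6]); the cube at (0, 2) is absent (z outside [5, 9]); the cylinder at (15.5, 3.5) is not intersected at this z (z outside [2.5, 10.5]); Taking the first minus the rest: none of the subtracted shapes is present at this height, so the 27.5×7 cube is unchanged — 1 connected region; the cylinder at (-0.5, 8) is absent (z outside [3.5, 7.5]); After the difference (first − rest): none of the subtracted shapes is present at this height, so the result so far is unchanged — 1 connected region. The outline is a single polygon with 4 vertices. Extrusion per mm of travel: 0.4 × 0.25 / (π × 1.425²) = 0.015675. Accumulating E over each segment gives final E = 1.0816.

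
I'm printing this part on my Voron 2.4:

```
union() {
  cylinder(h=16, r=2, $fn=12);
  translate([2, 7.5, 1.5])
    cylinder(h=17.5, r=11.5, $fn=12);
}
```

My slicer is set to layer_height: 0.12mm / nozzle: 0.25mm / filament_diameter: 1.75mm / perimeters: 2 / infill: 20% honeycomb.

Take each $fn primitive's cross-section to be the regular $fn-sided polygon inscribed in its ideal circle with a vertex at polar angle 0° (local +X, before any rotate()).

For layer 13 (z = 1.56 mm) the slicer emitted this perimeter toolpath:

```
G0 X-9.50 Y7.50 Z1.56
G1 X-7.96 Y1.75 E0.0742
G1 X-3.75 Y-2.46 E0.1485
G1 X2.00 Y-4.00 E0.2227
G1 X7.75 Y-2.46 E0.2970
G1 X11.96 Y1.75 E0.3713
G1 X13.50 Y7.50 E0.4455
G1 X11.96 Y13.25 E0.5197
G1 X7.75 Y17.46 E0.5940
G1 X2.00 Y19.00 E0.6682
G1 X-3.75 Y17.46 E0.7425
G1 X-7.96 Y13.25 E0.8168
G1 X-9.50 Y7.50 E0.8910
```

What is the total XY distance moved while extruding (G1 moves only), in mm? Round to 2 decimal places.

Sum the Euclidean lengths of each G1 segment: total = 71.44 mm.

71.44 mm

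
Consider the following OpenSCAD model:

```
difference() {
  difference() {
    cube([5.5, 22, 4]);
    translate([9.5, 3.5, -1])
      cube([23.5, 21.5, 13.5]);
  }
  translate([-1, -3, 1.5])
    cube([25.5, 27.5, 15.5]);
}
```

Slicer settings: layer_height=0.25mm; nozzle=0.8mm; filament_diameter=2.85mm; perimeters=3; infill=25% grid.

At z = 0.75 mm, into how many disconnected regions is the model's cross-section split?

1

At z = 0.75 mm: the 5.5×22 cube contributes its full rectangle; the 23.5×21.5 cube at (9.5, 3.5) contributes its full rectangle; Subtracting the remaining from the first: starting from the 5.5×22 cube, the 23.5×21.5 cube at (9.5, 3.5) misses the remaining region (no effect) — 1 connected region; the cube at (-1, -3) is not intersected at this z (z outside [1.5, 17]); Taking the first minus the rest: none of the subtracted shapes is present at this height, so the result so far is unchanged — 1 connected region. The result has 1 disconnected region.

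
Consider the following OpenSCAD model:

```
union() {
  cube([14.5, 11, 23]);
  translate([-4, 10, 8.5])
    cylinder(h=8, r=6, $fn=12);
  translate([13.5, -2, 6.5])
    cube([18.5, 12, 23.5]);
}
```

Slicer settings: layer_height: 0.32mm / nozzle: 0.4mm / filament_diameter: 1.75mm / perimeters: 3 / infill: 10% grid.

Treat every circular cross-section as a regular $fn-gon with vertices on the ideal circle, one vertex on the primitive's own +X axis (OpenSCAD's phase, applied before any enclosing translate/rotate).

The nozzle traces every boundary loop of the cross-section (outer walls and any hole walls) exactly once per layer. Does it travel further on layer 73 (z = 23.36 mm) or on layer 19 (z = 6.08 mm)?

Layer 73 (z = 23.36): the cube does not reach this height (z outside [0, 23]); the cylinder at (-4, 10) does not reach this height (z outside [8.5, 16.5]); the cube at (13.5, -2) (footprint 18.5×12) is included at this height (perimeter 61.00 mm); Merging all regions: only the 18.5×12 cube at (13.5, -2) is present, so the union is just that shape — boundary = 61.00 mm. So its perimeter = 61.00 mm. Layer 19 (z = 6.08): the 14.5×11 cube contributes its full rectangle (perimeter 51.00 mm); the cylinder at (-4, 10) does not reach this height (z outside [8.5, 16.5]); the cube at (13.5, -2) does not reach this height (z outside [6.5, 30]); Combining (union): only the 14.5×11 cube is present, so the union is just that shape — boundary = 51.00 mm. So its perimeter = 51.00 mm. Layer 73 is larger (61.00 vs 51.00 mm).

layer 73 (z = 23.36 mm)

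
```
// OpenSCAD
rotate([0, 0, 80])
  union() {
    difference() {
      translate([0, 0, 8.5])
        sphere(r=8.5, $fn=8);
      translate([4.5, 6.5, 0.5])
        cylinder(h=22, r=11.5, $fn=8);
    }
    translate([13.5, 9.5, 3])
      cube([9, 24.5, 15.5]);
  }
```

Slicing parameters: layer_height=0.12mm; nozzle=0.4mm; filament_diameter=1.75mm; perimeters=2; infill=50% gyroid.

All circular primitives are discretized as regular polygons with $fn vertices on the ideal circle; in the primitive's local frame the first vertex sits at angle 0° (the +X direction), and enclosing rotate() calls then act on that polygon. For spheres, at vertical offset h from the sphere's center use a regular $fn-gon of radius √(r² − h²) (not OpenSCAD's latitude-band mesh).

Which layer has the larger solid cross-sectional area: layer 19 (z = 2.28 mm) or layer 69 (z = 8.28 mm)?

Layer 19 (z = 2.28): the sphere: section is a regular 8-gon, circumradius = √(r²−h²) = √(8.5²−6.22²) = 5.793 (area = (8/2)·5.793²·sin(360°/8) = 94.93 mm²); the r=11.5 cylinder at (4.5, 6.5) contributes a regular 8-gon of circumradius 11.5 (area = (8/2)·11.500²·sin(360°/8) = 374.06 mm²); Subtracting the remaining from the first: starting from the r=8.5 sphere (94.93 mm²), the r=11.5 cylinder at (4.5, 6.5) partially overlaps it — only the 74.81 mm² overlap (of its 374.06 mm²) is removed, clipping the outline — area = 20.12 mm²; the cube at (13.5, 9.5) is not intersected at this z (z outside [3, 18.5]); Combining (union): only the result so far is present, so the union is just that shape — area = 20.12 mm²; (whole slice rotated 80° about Z — lengths, areas and connectivity unchanged). So its area = 20.12 mm². Layer 69 (z = 8.28): the r=8.5 sphere slices to a regular 8-gon of circumradius 8.497 (√(r²−h²) with h=0.22 from center) (area = (8/2)·8.497²·sin(360°/8) = 204.22 mm²); the r=11.5 cylinder at (4.5, 6.5) gives a regular 8-gon of circumradius 11.5 (constant along its height) (area = (8/2)·11.500²·sin(360°/8) = 374.06 mm²); Taking the first minus the rest: starting from the r=8.5 sphere (204.22 mm²), the r=11.5 cylinder at (4.5, 6.5) partially overlaps it — only the 132.91 mm² overlap (of its 374.06 mm²) is removed, clipping the outline — area = 71.31 mm²; the 9×24.5 cube at (13.5, 9.5) contributes its full rectangle (area 220.50 mm²); Merging all regions: the 2 present regions are separate (no shared area or edge), so areas and boundary lengths simply add and each stays a separate island — area = 291.81 mm²; (whole slice rotated 80° about Z — lengths, areas and connectivity unchanged). So its area = 291.81 mm². Layer 69 is larger (291.81 vs 20.12 mm²).

layer 69 (z = 8.28 mm)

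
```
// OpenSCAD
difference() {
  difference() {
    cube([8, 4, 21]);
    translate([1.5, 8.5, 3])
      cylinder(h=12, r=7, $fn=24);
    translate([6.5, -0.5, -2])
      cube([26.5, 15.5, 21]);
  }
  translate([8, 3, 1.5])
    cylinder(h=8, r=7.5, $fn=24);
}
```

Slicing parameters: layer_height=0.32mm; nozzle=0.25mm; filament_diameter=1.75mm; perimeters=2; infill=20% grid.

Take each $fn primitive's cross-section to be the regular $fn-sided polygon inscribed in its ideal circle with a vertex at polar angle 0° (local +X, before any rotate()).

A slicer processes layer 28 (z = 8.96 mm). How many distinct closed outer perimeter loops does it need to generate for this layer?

At z = 8.96 mm: the cube is present — its section is the full 8×4 rectangle; the r=7 cylinder at (1.5, 8.5) gives a regular 24-gon of circumradius 7 (constant along its height); the cube at (6.5, -0.5) (footprint 26.5×15.5) is included at this height; Taking the first minus the rest: starting from the 8×4 cube, the r=7 cylinder at (1.5, 8.5) partially overlaps it — only the 12.68 mm² overlap (of its 152.19 mm²) is removed, clipping the outline; the 26.5×15.5 cube at (6.5, -0.5) partially overlaps it — only the 5.94 mm² overlap (of its 410.75 mm²) is removed, clipping the outline — 1 connected region; the r=7.5 cylinder at (8, 3) contributes a regular 24-gon of circumradius 7.5; Subtracting the remaining from the first: starting from that combined region, the r=7.5 cylinder at (8, 3) partially overlaps it — only the 11.92 mm² overlap (of its 174.70 mm²) is removed, clipping the outline — 1 connected region. The result has 1 disconnected region.

1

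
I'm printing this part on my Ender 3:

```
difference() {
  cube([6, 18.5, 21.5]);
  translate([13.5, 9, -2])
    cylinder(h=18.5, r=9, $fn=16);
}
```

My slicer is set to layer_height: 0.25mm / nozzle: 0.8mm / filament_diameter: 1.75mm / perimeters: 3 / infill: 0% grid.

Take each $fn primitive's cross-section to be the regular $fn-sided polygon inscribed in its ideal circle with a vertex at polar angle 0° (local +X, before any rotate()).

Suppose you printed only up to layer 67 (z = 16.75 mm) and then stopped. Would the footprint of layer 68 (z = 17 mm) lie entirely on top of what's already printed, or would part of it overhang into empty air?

entirely on top

Compare the two slices. At z = 16.75: the cube is present — its section is the full 6×18.5 rectangle (area 111.00 mm²); the cylinder at (13.5, 9) is absent (z outside [-2, 16.5]); After the difference (first − rest): none of the subtracted shapes is present at this height, so the 6×18.5 cube is unchanged — area = 111.00 mm². At z = 17: the 6×18.5 cube contributes its full rectangle (area 111.00 mm²); the cylinder at (13.5, 9) is not intersected at this z (z outside [-2, 16.5]); After the difference (first − rest): none of the subtracted shapes is present at this height, so the 6×18.5 cube is unchanged — area = 111.00 mm². Checking containment: the cross-section at z = 17 is a subset of the cross-section at z = 16.75.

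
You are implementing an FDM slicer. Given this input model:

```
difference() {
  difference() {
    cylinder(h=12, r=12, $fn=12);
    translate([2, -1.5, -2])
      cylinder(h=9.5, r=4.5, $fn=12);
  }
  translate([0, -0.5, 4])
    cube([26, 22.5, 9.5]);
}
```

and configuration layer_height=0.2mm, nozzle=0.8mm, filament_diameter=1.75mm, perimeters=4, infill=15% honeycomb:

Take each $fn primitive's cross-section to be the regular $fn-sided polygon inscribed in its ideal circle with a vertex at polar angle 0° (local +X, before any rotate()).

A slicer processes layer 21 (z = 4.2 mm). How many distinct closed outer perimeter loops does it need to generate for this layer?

1

At z = 4.2 mm: the r=12 cylinder contributes a regular 12-gon of circumradius 12; the r=4.5 cylinder at (2, -1.5) contributes a regular 12-gon of circumradius 4.5; Subtracting the remaining from the first: starting from the r=12 cylinder, the r=4.5 cylinder at (2, -1.5) lies wholly inside it (removes its full 60.75 mm² and its 27.95 mm outline becomes a hole wall) — 1 connected region with 1 hole; the cube at (0, -0.5) (footprint 26×22.5) is included at this height; Taking the first minus the rest: starting from that combined region, the 26×22.5 cube at (0, -0.5) partially overlaps it — only the 96.68 mm² overlap (of its 585.00 mm²) is removed, clipping the outline — 1 connected region. The result has 1 disconnected region.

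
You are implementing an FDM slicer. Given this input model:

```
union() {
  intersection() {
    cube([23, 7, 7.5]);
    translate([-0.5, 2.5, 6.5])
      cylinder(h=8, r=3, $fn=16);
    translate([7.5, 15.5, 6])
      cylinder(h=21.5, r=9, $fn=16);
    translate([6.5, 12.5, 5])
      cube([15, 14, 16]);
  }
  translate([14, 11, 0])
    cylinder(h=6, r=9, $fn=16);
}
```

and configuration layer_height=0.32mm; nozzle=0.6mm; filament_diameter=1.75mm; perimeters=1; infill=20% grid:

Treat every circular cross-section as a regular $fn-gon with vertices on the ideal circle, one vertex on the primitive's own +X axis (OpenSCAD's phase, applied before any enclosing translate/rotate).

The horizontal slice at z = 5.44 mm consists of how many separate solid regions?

1

At z = 5.44 mm: the 23×7 cube contributes its full rectangle; the cylinder at (-0.5, 2.5) is absent (z outside [6.5, 14.5]); the cylinder at (7.5, 15.5) is absent (z outside [6, 27.5]); the cube at (6.5, 12.5) (footprint 15×14) is included at this height; Taking the intersection: at least one operand is absent at this height, so nothing remains; the r=9 cylinder at (14, 11) contributes a regular 16-gon of circumradius 9; Merging all regions: only the r=9 cylinder at (14, 11) is present, so the union is just that shape — 1 connected region. The result has 1 disconnected region.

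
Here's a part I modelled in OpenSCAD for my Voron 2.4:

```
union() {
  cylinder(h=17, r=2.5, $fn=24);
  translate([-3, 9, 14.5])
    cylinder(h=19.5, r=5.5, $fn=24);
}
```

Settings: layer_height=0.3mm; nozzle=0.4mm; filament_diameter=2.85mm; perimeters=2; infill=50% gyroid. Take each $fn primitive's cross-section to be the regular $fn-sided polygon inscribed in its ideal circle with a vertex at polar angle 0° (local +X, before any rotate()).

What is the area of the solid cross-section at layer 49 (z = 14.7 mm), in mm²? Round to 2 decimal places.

113.36 mm²

At z = 14.7 mm: the cylinder: section is a regular 24-gon, circumradius r=2.5 (area = (24/2)·2.500²·sin(360°/24) = 19.41 mm²); the cylinder at (-3, 9): section is a regular 24-gon, circumradius r=5.5 (area = (24/2)·5.500²·sin(360°/24) = 93.95 mm²); Merging all regions: the 2 present regions are separate (no shared area or edge), so areas and boundary lengths simply add and each stays a separate island — area = 113.36 mm². Overall, the cross-section has 2 separate islands. Net area = 113.36 mm².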